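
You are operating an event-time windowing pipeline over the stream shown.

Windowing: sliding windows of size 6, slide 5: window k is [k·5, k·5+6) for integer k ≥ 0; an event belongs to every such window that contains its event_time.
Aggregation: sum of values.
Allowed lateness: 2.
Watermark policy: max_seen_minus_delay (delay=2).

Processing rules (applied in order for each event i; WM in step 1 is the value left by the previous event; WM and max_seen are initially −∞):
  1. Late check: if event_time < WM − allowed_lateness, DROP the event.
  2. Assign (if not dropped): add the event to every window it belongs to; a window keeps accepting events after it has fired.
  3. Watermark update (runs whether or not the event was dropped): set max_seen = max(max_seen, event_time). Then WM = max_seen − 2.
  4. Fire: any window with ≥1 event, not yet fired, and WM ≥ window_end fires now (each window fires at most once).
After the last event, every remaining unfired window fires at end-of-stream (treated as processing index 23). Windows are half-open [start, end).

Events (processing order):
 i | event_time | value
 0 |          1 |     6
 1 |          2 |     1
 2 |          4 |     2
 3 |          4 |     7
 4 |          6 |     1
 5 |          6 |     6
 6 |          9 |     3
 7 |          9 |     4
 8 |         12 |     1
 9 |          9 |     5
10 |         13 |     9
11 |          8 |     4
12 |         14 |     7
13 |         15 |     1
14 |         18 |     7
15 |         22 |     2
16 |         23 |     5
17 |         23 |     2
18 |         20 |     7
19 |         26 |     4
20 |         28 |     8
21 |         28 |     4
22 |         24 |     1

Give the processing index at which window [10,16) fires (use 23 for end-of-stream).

14

i=0 t=1 v=6: → [0,6); WM=-1
i=1 t=2 v=1: → [0,6); WM=0
i=2 t=4 v=2: → [0,6); WM=2
i=3 t=4 v=7: → [0,6); WM=2
i=4 t=6 v=1: → [5,11); WM=4
i=5 t=6 v=6: → [5,11); WM=4
i=6 t=9 v=3: → [5,11); WM=7; [0,6) fires=16
i=7 t=9 v=4: → [5,11); WM=7
i=8 t=12 v=1: → [10,16); WM=10
i=9 t=9 v=5: → [5,11); WM=10
i=10 t=13 v=9: → [10,16); WM=11; [5,11) fires=19
i=11 t=8 v=4: DROP (t<11-2); WM=11
i=12 t=14 v=7: → [10,16); WM=12
i=13 t=15 v=1: → [15,21),[10,16); WM=13
i=14 t=18 v=7: → [15,21); WM=16; [10,16) fires=18
i=15 t=22 v=2: → [20,26); WM=20
i=16 t=23 v=5: → [20,26); WM=21; [15,21) fires=8
i=17 t=23 v=2: → [20,26); WM=21
i=18 t=20 v=7: → [20,26),[15,21); WM=21
i=19 t=26 v=4: → [25,31); WM=24
i=20 t=28 v=8: → [25,31); WM=26; [20,26) fires=16
i=21 t=28 v=4: → [25,31); WM=26
i=22 t=24 v=1: → [20,26); WM=26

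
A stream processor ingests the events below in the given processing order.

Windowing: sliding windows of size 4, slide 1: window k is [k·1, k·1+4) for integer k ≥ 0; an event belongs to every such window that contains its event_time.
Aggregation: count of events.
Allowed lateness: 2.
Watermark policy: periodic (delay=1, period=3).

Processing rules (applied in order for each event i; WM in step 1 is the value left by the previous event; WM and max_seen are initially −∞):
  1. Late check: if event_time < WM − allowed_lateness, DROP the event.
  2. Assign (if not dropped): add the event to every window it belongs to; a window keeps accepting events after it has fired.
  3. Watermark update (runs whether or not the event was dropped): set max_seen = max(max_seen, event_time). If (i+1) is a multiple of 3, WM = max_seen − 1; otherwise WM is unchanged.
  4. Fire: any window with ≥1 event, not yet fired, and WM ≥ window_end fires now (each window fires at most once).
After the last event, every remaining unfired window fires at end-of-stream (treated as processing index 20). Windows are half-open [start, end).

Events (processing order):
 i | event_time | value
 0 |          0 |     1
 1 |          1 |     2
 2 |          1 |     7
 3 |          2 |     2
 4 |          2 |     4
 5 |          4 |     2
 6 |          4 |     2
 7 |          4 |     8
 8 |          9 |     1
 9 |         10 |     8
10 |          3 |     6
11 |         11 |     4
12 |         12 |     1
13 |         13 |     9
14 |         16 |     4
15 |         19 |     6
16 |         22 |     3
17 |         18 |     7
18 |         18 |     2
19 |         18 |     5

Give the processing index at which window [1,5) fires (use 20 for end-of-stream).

i=0 t=0 v=1: → [0,4); WM=−∞
i=1 t=1 v=2: → [1,5),[0,4); WM=−∞
i=2 t=1 v=7: → [1,5),[0,4); WM=0
i=3 t=2 v=2: → [2,6),[1,5),[0,4); WM=0
i=4 t=2 v=4: → [2,6),[1,5),[0,4); WM=0
i=5 t=4 v=2: → [4,8),[3,7),[2,6),[1,5); WM=3
i=6 t=4 v=2: → [4,8),[3,7),[2,6),[1,5); WM=3
i=7 t=4 v=8: → [4,8),[3,7),[2,6),[1,5); WM=3
i=8 t=9 v=1: → [9,13),[8,12),[7,11),[6,10); WM=8; [0,4) fires=5 [1,5) fires=7 [2,6) fires=5 [3,7) fires=3 [4,8) fires=3
i=9 t=10 v=8: → [10,14),[9,13),[8,12),[7,11); WM=8
i=10 t=3 v=6: DROP (t<8-2); WM=8
i=11 t=11 v=4: → [11,15),[10,14),[9,13),[8,12); WM=10; [6,10) fires=1
i=12 t=12 v=1: → [12,16),[11,15),[10,14),[9,13); WM=10
i=13 t=13 v=9: → [13,17),[12,16),[11,15),[10,14); WM=10
i=14 t=16 v=4: → [16,20),[15,19),[14,18),[13,17); WM=15; [7,11) fires=2 [8,12) fires=3 [9,13) fires=4 [10,14) fires=4 [11,15) fires=3
i=15 t=19 v=6: → [19,23),[18,22),[17,21),[16,20); WM=15
i=16 t=22 v=3: → [22,26),[21,25),[20,24),[19,23); WM=15
i=17 t=18 v=7: → [18,22),[17,21),[16,20),[15,19); WM=21; [12,16) fires=2 [13,17) fires=2 [14,18) fires=1 [15,19) fires=2 [16,20) fires=3 [17,21) fires=2
i=18 t=18 v=2: DROP (t<21-2); WM=21
i=19 t=18 v=5: DROP (t<21-2); WM=21

8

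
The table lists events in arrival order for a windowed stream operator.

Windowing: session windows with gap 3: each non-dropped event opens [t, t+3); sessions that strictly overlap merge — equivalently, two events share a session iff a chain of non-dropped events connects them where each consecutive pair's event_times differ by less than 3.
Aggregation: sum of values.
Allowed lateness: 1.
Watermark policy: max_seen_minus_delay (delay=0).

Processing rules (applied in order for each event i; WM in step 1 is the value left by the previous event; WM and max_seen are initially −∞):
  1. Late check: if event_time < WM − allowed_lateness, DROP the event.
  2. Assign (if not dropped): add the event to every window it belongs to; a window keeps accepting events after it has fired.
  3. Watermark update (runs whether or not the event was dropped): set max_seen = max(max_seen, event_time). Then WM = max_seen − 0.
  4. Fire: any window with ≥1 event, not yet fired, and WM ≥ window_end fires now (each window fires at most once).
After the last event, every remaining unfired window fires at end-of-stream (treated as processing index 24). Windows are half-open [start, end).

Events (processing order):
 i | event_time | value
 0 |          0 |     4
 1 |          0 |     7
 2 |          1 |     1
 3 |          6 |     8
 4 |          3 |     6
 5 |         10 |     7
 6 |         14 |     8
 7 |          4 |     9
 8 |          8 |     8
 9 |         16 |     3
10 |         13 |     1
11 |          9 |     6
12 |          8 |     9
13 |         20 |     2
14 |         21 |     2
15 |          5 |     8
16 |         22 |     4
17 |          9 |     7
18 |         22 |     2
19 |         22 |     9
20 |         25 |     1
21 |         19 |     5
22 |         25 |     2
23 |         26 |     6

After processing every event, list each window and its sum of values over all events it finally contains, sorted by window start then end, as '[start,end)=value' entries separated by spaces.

i=0 t=0 v=4: → [0,3); WM=0
i=1 t=0 v=7: → [0,3); WM=0
i=2 t=1 v=1: → [0,4); WM=1
i=3 t=6 v=8: → [6,9); WM=6
i=4 t=3 v=6: DROP (t<6-1); WM=6
i=5 t=10 v=7: → [10,13); WM=10
i=6 t=14 v=8: → [14,17); WM=14
i=7 t=4 v=9: DROP (t<14-1); WM=14
i=8 t=8 v=8: DROP (t<14-1); WM=14
i=9 t=16 v=3: → [14,19); WM=16
i=10 t=13 v=1: DROP (t<16-1); WM=16
i=11 t=9 v=6: DROP (t<16-1); WM=16
i=12 t=8 v=9: DROP (t<16-1); WM=16
i=13 t=20 v=2: → [20,23); WM=20
i=14 t=21 v=2: → [20,24); WM=21
i=15 t=5 v=8: DROP (t<21-1); WM=21
i=16 t=22 v=4: → [20,25); WM=22
i=17 t=9 v=7: DROP (t<22-1); WM=22
i=18 t=22 v=2: → [20,25); WM=22
i=19 t=22 v=9: → [20,25); WM=22
i=20 t=25 v=1: → [25,28); WM=25
i=21 t=19 v=5: DROP (t<25-1); WM=25
i=22 t=25 v=2: → [25,28); WM=25
i=23 t=26 v=6: → [25,29); WM=26

[0,4)=12 [6,9)=8 [10,13)=7 [14,19)=11 [20,25)=19 [25,29)=9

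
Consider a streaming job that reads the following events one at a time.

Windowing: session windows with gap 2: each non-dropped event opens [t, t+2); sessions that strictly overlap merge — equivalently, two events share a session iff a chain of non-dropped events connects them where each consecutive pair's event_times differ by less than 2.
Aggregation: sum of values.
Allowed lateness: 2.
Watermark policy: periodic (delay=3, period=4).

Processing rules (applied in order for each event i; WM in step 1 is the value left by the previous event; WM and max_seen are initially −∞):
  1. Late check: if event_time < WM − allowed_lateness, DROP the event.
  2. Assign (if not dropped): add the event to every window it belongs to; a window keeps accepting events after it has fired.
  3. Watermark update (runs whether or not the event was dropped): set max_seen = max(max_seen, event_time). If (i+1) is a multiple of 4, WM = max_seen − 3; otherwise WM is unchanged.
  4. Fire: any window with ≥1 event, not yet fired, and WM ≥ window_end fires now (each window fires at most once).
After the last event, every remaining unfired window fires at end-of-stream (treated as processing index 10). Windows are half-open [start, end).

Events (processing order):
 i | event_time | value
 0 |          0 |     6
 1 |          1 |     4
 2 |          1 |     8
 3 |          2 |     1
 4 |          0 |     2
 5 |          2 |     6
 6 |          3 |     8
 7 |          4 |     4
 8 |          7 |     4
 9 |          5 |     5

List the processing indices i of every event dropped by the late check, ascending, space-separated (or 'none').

none

i=0 t=0 v=6: → [0,2); WM=−∞
i=1 t=1 v=4: → [0,3); WM=−∞
i=2 t=1 v=8: → [0,3); WM=−∞
i=3 t=2 v=1: → [0,4); WM=-1
i=4 t=0 v=2: → [0,4); WM=-1
i=5 t=2 v=6: → [0,4); WM=-1
i=6 t=3 v=8: → [0,5); WM=-1
i=7 t=4 v=4: → [0,6); WM=1
i=8 t=7 v=4: → [7,9); WM=1
i=9 t=5 v=5: → [0,7); WM=1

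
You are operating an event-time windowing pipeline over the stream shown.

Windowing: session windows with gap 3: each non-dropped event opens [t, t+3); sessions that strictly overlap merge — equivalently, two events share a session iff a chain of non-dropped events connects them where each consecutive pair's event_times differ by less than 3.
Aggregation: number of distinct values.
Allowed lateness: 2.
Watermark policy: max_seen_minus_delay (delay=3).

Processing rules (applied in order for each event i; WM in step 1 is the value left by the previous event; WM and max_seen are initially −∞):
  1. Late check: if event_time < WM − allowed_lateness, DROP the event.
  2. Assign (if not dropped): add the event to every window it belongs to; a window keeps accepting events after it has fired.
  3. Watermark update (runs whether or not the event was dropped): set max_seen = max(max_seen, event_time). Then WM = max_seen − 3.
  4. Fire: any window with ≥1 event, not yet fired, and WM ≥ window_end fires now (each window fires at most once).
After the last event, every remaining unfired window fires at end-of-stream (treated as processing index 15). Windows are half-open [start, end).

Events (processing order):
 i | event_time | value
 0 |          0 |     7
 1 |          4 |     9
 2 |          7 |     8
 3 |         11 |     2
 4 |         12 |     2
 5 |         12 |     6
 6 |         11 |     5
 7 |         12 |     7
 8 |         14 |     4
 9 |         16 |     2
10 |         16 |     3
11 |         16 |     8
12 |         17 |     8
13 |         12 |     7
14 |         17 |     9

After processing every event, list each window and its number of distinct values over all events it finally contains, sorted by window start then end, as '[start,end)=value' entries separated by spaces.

i=0 t=0 v=7: → [0,3); WM=-3
i=1 t=4 v=9: → [4,7); WM=1
i=2 t=7 v=8: → [7,10); WM=4
i=3 t=11 v=2: → [11,14); WM=8
i=4 t=12 v=2: → [11,15); WM=9
i=5 t=12 v=6: → [11,15); WM=9
i=6 t=11 v=5: → [11,15); WM=9
i=7 t=12 v=7: → [11,15); WM=9
i=8 t=14 v=4: → [11,17); WM=11
i=9 t=16 v=2: → [11,19); WM=13
i=10 t=16 v=3: → [11,19); WM=13
i=11 t=16 v=8: → [11,19); WM=13
i=12 t=17 v=8: → [11,20); WM=14
i=13 t=12 v=7: → [11,20); WM=14
i=14 t=17 v=9: → [11,20); WM=14

[0,3)=1 [4,7)=1 [7,10)=1 [11,20)=8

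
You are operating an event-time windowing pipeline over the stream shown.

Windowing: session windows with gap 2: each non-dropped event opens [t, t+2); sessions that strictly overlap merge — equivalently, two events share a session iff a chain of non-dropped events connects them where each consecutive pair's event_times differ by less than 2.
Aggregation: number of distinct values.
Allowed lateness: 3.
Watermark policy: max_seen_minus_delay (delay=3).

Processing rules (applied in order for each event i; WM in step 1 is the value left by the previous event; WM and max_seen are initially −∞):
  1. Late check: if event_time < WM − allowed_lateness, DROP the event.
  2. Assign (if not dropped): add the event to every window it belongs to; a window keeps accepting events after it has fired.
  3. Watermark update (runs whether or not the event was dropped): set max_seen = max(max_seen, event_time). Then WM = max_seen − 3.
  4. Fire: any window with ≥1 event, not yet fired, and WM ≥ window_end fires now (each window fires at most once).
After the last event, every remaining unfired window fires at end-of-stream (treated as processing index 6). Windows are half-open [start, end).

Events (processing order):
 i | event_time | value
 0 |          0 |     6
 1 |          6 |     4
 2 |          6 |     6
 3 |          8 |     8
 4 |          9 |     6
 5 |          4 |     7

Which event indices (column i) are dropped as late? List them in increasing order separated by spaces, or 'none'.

none

i=0 t=0 v=6: → [0,2); WM=-3
i=1 t=6 v=4: → [6,8); WM=3
i=2 t=6 v=6: → [6,8); WM=3
i=3 t=8 v=8: → [8,10); WM=5
i=4 t=9 v=6: → [8,11); WM=6
i=5 t=4 v=7: → [4,6); WM=6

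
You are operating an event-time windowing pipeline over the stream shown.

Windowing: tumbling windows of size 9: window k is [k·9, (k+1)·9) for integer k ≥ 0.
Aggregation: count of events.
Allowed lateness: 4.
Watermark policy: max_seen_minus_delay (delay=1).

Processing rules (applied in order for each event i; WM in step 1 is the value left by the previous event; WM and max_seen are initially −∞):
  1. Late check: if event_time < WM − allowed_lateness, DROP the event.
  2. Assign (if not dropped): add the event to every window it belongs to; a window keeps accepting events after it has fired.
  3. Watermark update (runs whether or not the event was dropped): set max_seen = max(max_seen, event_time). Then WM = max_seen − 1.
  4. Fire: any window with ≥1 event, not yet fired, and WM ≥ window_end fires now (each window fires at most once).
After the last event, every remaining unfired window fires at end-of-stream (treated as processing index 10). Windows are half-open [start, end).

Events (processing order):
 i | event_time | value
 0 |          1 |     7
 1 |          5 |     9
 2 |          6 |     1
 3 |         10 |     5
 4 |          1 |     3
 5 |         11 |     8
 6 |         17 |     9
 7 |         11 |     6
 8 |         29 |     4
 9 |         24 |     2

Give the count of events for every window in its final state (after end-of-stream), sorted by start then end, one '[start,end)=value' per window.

[0,9)=3 [9,18)=3 [18,27)=1 [27,36)=1

i=0 t=1 v=7: → [0,9); WM=0
i=1 t=5 v=9: → [0,9); WM=4
i=2 t=6 v=1: → [0,9); WM=5
i=3 t=10 v=5: → [9,18); WM=9; [0,9) fires=3
i=4 t=1 v=3: DROP (t<9-4); WM=9
i=5 t=11 v=8: → [9,18); WM=10
i=6 t=17 v=9: → [9,18); WM=16
i=7 t=11 v=6: DROP (t<16-4); WM=16
i=8 t=29 v=4: → [27,36); WM=28; [9,18) fires=3
i=9 t=24 v=2: → [18,27); WM=28; [18,27) fires=1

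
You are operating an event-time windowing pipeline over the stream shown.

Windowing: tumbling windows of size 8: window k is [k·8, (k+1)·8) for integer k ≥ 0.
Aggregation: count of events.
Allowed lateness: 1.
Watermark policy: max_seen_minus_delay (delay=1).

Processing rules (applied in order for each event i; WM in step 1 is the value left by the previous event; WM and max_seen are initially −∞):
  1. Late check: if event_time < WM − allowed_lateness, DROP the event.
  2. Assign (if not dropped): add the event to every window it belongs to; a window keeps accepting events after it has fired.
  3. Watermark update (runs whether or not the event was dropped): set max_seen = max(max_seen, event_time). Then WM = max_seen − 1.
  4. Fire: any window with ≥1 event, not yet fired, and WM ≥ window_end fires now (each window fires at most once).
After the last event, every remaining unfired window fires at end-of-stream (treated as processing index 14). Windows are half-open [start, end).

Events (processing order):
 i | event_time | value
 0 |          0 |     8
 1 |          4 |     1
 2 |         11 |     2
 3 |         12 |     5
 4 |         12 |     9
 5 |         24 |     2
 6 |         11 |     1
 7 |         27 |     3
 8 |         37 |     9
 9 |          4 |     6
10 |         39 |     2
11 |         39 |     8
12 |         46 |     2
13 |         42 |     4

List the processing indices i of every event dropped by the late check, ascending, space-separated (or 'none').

6 9 13

i=0 t=0 v=8: → [0,8); WM=-1
i=1 t=4 v=1: → [0,8); WM=3
i=2 t=11 v=2: → [8,16); WM=10; [0,8) fires=2
i=3 t=12 v=5: → [8,16); WM=11
i=4 t=12 v=9: → [8,16); WM=11
i=5 t=24 v=2: → [24,32); WM=23; [8,16) fires=3
i=6 t=11 v=1: DROP (t<23-1); WM=23
i=7 t=27 v=3: → [24,32); WM=26
i=8 t=37 v=9: → [32,40); WM=36; [24,32) fires=2
i=9 t=4 v=6: DROP (t<36-1); WM=36
i=10 t=39 v=2: → [32,40); WM=38
i=11 t=39 v=8: → [32,40); WM=38
i=12 t=46 v=2: → [40,48); WM=45; [32,40) fires=3
i=13 t=42 v=4: DROP (t<45-1); WM=45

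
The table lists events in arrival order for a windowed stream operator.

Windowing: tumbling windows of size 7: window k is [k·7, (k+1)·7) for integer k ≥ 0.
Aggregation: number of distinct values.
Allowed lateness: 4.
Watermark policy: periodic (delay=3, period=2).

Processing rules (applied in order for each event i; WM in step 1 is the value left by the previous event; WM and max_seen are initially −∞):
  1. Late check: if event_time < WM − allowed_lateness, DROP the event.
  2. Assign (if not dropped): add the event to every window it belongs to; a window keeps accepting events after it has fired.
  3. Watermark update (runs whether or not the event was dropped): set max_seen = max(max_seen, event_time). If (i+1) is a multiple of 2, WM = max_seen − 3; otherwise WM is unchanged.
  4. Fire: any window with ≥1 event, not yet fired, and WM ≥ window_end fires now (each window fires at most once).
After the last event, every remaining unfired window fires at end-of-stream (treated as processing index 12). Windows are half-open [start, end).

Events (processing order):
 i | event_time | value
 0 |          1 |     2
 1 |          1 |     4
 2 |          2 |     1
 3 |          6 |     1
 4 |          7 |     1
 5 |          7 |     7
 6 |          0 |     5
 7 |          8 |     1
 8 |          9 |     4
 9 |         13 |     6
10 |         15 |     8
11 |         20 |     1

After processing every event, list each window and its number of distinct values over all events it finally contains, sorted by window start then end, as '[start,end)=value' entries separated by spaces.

[0,7)=4 [7,14)=4 [14,21)=2

i=0 t=1 v=2: → [0,7); WM=−∞
i=1 t=1 v=4: → [0,7); WM=-2
i=2 t=2 v=1: → [0,7); WM=-2
i=3 t=6 v=1: → [0,7); WM=3
i=4 t=7 v=1: → [7,14); WM=3
i=5 t=7 v=7: → [7,14); WM=4
i=6 t=0 v=5: → [0,7); WM=4
i=7 t=8 v=1: → [7,14); WM=5
i=8 t=9 v=4: → [7,14); WM=5
i=9 t=13 v=6: → [7,14); WM=10; [0,7) fires=4
i=10 t=15 v=8: → [14,21); WM=10
i=11 t=20 v=1: → [14,21); WM=17; [7,14) fires=4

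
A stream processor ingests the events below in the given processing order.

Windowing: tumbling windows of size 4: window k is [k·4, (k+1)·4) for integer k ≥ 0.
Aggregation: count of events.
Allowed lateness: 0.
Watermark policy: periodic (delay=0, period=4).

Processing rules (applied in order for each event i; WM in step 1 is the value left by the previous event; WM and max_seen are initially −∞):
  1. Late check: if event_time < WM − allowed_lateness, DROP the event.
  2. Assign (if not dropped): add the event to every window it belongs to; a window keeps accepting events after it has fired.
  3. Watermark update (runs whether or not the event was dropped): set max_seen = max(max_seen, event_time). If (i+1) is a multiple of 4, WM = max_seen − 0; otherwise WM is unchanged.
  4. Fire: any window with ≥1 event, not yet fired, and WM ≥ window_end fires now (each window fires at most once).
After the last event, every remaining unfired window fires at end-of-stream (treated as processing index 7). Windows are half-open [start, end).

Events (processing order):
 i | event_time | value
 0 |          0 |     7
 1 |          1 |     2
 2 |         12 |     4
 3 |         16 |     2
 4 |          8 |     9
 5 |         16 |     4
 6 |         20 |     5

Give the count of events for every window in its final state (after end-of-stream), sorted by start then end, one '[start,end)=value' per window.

i=0 t=0 v=7: → [0,4); WM=−∞
i=1 t=1 v=2: → [0,4); WM=−∞
i=2 t=12 v=4: → [12,16); WM=−∞
i=3 t=16 v=2: → [16,20); WM=16; [0,4) fires=2 [12,16) fires=1
i=4 t=8 v=9: DROP (t<16-0); WM=16
i=5 t=16 v=4: → [16,20); WM=16
i=6 t=20 v=5: → [20,24); WM=16

[0,4)=2 [12,16)=1 [16,20)=2 [20,24)=1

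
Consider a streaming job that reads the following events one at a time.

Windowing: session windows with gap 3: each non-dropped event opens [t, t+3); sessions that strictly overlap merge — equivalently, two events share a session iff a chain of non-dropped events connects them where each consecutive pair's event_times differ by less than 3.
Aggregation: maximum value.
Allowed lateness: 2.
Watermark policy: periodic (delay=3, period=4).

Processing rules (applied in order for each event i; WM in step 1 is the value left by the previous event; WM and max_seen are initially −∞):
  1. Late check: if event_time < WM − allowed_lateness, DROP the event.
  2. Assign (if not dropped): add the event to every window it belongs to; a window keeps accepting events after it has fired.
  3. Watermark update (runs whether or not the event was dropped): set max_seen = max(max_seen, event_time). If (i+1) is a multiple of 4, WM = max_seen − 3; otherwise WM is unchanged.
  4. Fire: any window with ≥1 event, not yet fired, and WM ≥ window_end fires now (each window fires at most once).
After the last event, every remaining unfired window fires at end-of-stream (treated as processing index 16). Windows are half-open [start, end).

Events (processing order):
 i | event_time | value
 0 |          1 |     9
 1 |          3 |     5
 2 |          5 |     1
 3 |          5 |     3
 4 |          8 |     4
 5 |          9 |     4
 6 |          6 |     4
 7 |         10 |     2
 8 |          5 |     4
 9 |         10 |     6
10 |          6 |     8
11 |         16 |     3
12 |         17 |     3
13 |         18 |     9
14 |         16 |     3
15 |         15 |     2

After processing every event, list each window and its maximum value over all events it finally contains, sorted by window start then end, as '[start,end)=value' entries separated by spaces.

[1,13)=9 [15,21)=9

i=0 t=1 v=9: → [1,4); WM=−∞
i=1 t=3 v=5: → [1,6); WM=−∞
i=2 t=5 v=1: → [1,8); WM=−∞
i=3 t=5 v=3: → [1,8); WM=2
i=4 t=8 v=4: → [8,11); WM=2
i=5 t=9 v=4: → [8,12); WM=2
i=6 t=6 v=4: → [1,12); WM=2
i=7 t=10 v=2: → [1,13); WM=7
i=8 t=5 v=4: → [1,13); WM=7
i=9 t=10 v=6: → [1,13); WM=7
i=10 t=6 v=8: → [1,13); WM=7
i=11 t=16 v=3: → [16,19); WM=13
i=12 t=17 v=3: → [16,20); WM=13
i=13 t=18 v=9: → [16,21); WM=13
i=14 t=16 v=3: → [16,21); WM=13
i=15 t=15 v=2: → [15,21); WM=15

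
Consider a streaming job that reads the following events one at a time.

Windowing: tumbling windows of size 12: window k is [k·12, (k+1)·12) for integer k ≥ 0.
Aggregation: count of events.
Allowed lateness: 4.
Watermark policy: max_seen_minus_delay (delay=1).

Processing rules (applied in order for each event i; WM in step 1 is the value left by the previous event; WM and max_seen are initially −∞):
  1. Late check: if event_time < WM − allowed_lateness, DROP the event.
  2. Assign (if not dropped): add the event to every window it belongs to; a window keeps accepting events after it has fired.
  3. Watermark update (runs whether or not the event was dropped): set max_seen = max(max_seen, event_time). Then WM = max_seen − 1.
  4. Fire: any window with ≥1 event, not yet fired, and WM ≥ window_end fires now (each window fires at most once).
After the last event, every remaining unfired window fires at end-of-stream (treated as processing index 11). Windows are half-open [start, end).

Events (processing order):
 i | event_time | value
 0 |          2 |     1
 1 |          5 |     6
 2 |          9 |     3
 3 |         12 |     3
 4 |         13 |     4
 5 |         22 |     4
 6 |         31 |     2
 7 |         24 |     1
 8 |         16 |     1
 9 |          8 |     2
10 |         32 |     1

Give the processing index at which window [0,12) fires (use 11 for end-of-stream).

4

i=0 t=2 v=1: → [0,12); WM=1
i=1 t=5 v=6: → [0,12); WM=4
i=2 t=9 v=3: → [0,12); WM=8
i=3 t=12 v=3: → [12,24); WM=11
i=4 t=13 v=4: → [12,24); WM=12; [0,12) fires=3
i=5 t=22 v=4: → [12,24); WM=21
i=6 t=31 v=2: → [24,36); WM=30; [12,24) fires=3
i=7 t=24 v=1: DROP (t<30-4); WM=30
i=8 t=16 v=1: DROP (t<30-4); WM=30
i=9 t=8 v=2: DROP (t<30-4); WM=30
i=10 t=32 v=1: → [24,36); WM=31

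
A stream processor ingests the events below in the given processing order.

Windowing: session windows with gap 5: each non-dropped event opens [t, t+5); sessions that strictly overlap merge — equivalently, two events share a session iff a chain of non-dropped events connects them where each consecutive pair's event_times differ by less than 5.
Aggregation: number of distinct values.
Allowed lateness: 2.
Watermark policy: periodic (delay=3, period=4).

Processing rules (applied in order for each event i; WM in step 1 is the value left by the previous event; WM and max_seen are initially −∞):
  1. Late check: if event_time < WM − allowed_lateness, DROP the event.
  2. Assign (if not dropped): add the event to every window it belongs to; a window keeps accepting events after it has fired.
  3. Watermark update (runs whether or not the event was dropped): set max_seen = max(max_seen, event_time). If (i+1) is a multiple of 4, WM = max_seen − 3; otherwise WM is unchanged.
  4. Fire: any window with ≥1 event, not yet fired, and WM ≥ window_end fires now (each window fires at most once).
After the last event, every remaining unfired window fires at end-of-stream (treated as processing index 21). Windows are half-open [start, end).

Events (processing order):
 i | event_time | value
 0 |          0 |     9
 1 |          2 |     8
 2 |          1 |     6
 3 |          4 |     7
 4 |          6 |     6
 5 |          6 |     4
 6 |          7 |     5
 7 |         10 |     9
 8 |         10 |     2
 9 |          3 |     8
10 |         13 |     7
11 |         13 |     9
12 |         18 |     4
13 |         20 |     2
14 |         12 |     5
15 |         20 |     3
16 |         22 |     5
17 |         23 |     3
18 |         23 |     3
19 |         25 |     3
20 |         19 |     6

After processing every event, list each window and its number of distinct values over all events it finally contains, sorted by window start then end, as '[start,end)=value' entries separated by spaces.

[0,18)=7 [18,30)=4

i=0 t=0 v=9: → [0,5); WM=−∞
i=1 t=2 v=8: → [0,7); WM=−∞
i=2 t=1 v=6: → [0,7); WM=−∞
i=3 t=4 v=7: → [0,9); WM=1
i=4 t=6 v=6: → [0,11); WM=1
i=5 t=6 v=4: → [0,11); WM=1
i=6 t=7 v=5: → [0,12); WM=1
i=7 t=10 v=9: → [0,15); WM=7
i=8 t=10 v=2: → [0,15); WM=7
i=9 t=3 v=8: DROP (t<7-2); WM=7
i=10 t=13 v=7: → [0,18); WM=7
i=11 t=13 v=9: → [0,18); WM=10
i=12 t=18 v=4: → [18,23); WM=10
i=13 t=20 v=2: → [18,25); WM=10
i=14 t=12 v=5: → [0,18); WM=10
i=15 t=20 v=3: → [18,25); WM=17
i=16 t=22 v=5: → [18,27); WM=17
i=17 t=23 v=3: → [18,28); WM=17
i=18 t=23 v=3: → [18,28); WM=17
i=19 t=25 v=3: → [18,30); WM=22
i=20 t=19 v=6: DROP (t<22-2); WM=22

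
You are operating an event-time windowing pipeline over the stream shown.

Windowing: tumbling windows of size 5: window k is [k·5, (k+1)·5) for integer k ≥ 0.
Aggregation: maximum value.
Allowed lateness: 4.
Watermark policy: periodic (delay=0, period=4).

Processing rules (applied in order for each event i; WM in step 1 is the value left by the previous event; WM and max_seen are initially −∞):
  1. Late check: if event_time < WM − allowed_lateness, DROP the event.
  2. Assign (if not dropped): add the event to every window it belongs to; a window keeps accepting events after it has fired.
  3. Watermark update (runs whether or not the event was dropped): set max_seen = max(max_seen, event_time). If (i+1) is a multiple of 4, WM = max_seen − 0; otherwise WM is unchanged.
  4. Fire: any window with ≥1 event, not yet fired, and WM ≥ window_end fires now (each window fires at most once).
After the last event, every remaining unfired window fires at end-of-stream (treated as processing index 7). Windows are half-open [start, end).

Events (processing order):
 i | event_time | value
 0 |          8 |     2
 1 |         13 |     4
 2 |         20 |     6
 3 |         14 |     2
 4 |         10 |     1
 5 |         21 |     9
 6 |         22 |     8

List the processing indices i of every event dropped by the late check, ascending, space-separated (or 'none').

4

i=0 t=8 v=2: → [5,10); WM=−∞
i=1 t=13 v=4: → [10,15); WM=−∞
i=2 t=20 v=6: → [20,25); WM=−∞
i=3 t=14 v=2: → [10,15); WM=20; [5,10) fires=2 [10,15) fires=4
i=4 t=10 v=1: DROP (t<20-4); WM=20
i=5 t=21 v=9: → [20,25); WM=20
i=6 t=22 v=8: → [20,25); WM=20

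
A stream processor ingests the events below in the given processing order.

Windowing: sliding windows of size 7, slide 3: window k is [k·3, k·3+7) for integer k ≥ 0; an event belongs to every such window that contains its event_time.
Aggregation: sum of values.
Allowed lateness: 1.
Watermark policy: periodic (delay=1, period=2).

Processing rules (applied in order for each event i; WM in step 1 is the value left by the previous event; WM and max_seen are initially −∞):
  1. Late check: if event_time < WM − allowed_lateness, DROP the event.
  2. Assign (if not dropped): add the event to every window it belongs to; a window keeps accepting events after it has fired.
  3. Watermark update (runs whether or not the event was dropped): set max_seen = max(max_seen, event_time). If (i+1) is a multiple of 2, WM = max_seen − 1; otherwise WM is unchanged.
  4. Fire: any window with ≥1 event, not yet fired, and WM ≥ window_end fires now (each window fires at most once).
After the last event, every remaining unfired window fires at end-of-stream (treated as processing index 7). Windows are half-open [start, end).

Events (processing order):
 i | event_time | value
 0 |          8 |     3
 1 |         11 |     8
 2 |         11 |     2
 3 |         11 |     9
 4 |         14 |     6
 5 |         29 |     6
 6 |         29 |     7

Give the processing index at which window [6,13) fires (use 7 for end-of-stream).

i=0 t=8 v=3: → [6,13),[3,10); WM=−∞
i=1 t=11 v=8: → [9,16),[6,13); WM=10; [3,10) fires=3
i=2 t=11 v=2: → [9,16),[6,13); WM=10
i=3 t=11 v=9: → [9,16),[6,13); WM=10
i=4 t=14 v=6: → [12,19),[9,16); WM=10
i=5 t=29 v=6: → [27,34),[24,31); WM=28; [6,13) fires=22 [9,16) fires=25 [12,19) fires=6
i=6 t=29 v=7: → [27,34),[24,31); WM=28

5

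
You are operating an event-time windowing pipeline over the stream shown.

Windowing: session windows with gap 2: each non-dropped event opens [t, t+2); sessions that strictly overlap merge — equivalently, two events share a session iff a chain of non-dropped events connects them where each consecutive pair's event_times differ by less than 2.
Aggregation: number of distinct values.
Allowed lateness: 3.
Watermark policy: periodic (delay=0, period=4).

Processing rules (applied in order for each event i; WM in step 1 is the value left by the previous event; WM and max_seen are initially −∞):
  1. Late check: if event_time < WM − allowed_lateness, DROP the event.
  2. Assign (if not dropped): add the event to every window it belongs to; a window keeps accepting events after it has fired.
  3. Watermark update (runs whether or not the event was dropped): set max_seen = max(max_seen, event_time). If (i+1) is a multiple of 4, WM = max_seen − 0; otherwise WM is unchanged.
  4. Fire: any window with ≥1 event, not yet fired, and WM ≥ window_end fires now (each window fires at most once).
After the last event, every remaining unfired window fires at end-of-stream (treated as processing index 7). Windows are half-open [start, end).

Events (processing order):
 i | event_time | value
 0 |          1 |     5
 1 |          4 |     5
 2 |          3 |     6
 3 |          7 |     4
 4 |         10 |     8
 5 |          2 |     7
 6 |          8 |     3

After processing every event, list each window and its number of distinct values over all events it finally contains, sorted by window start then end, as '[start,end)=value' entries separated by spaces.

[1,3)=1 [3,6)=2 [7,10)=2 [10,12)=1

i=0 t=1 v=5: → [1,3); WM=−∞
i=1 t=4 v=5: → [4,6); WM=−∞
i=2 t=3 v=6: → [3,6); WM=−∞
i=3 t=7 v=4: → [7,9); WM=7
i=4 t=10 v=8: → [10,12); WM=7
i=5 t=2 v=7: DROP (t<7-3); WM=7
i=6 t=8 v=3: → [7,10); WM=7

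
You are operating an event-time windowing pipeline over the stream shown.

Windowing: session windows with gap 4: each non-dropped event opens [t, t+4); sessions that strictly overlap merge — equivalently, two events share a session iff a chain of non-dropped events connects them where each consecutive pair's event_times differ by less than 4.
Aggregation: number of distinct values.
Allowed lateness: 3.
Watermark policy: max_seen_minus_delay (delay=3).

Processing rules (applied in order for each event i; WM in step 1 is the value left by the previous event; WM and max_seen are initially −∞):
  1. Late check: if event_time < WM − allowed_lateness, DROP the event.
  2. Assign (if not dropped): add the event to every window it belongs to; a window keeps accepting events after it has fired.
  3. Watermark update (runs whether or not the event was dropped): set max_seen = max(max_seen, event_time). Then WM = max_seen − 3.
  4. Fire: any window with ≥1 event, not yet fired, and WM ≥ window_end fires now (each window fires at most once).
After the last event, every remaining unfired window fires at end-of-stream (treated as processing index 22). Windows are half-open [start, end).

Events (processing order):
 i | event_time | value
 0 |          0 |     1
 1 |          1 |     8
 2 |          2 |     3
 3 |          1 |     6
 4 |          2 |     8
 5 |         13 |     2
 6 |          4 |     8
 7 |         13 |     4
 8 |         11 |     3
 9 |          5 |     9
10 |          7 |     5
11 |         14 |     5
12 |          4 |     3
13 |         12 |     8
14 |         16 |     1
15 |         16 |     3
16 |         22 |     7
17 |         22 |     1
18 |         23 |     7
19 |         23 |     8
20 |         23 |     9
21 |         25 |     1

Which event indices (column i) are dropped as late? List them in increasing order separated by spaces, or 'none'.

6 9 12

i=0 t=0 v=1: → [0,4); WM=-3
i=1 t=1 v=8: → [0,5); WM=-2
i=2 t=2 v=3: → [0,6); WM=-1
i=3 t=1 v=6: → [0,6); WM=-1
i=4 t=2 v=8: → [0,6); WM=-1
i=5 t=13 v=2: → [13,17); WM=10
i=6 t=4 v=8: DROP (t<10-3); WM=10
i=7 t=13 v=4: → [13,17); WM=10
i=8 t=11 v=3: → [11,17); WM=10
i=9 t=5 v=9: DROP (t<10-3); WM=10
i=10 t=7 v=5: → [7,11); WM=10
i=11 t=14 v=5: → [11,18); WM=11
i=12 t=4 v=3: DROP (t<11-3); WM=11
i=13 t=12 v=8: → [11,18); WM=11
i=14 t=16 v=1: → [11,20); WM=13
i=15 t=16 v=3: → [11,20); WM=13
i=16 t=22 v=7: → [22,26); WM=19
i=17 t=22 v=1: → [22,26); WM=19
i=18 t=23 v=7: → [22,27); WM=20
i=19 t=23 v=8: → [22,27); WM=20
i=20 t=23 v=9: → [22,27); WM=20
i=21 t=25 v=1: → [22,29); WM=22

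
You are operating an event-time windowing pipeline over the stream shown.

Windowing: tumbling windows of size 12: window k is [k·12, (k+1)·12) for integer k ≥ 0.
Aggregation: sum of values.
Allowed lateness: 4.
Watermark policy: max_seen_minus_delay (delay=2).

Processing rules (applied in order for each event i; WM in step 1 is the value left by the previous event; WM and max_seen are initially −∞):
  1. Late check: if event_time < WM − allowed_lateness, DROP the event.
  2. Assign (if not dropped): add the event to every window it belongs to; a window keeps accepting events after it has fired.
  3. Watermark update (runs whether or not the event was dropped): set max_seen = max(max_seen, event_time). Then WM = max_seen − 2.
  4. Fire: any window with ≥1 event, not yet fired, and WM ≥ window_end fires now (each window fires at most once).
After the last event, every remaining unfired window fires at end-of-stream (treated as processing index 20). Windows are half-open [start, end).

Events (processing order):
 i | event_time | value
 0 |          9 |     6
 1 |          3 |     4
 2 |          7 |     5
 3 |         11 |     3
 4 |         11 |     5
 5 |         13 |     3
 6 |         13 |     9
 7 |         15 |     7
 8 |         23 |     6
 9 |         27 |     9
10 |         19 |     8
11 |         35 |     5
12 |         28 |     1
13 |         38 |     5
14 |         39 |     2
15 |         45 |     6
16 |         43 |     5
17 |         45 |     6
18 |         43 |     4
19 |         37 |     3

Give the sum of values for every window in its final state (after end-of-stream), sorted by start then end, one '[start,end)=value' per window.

i=0 t=9 v=6: → [0,12); WM=7
i=1 t=3 v=4: → [0,12); WM=7
i=2 t=7 v=5: → [0,12); WM=7
i=3 t=11 v=3: → [0,12); WM=9
i=4 t=11 v=5: → [0,12); WM=9
i=5 t=13 v=3: → [12,24); WM=11
i=6 t=13 v=9: → [12,24); WM=11
i=7 t=15 v=7: → [12,24); WM=13; [0,12) fires=23
i=8 t=23 v=6: → [12,24); WM=21
i=9 t=27 v=9: → [24,36); WM=25; [12,24) fires=25
i=10 t=19 v=8: DROP (t<25-4); WM=25
i=11 t=35 v=5: → [24,36); WM=33
i=12 t=28 v=1: DROP (t<33-4); WM=33
i=13 t=38 v=5: → [36,48); WM=36; [24,36) fires=14
i=14 t=39 v=2: → [36,48); WM=37
i=15 t=45 v=6: → [36,48); WM=43
i=16 t=43 v=5: → [36,48); WM=43
i=17 t=45 v=6: → [36,48); WM=43
i=18 t=43 v=4: → [36,48); WM=43
i=19 t=37 v=3: DROP (t<43-4); WM=43

[0,12)=23 [12,24)=25 [24,36)=14 [36,48)=28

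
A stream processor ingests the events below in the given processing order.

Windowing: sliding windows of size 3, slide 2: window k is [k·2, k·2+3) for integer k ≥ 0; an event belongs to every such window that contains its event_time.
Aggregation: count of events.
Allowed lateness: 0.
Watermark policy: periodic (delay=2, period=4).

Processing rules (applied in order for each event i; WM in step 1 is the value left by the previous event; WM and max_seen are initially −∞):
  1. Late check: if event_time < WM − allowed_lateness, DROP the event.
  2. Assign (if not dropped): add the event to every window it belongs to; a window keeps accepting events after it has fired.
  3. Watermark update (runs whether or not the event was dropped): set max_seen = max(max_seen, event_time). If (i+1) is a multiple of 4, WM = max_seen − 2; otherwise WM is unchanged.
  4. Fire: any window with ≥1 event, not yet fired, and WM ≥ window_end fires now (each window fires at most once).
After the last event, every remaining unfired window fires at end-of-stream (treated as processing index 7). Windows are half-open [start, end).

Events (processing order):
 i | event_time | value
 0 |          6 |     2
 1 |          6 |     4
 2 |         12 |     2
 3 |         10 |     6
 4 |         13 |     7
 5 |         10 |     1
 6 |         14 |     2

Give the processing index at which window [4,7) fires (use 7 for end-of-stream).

i=0 t=6 v=2: → [6,9),[4,7); WM=−∞
i=1 t=6 v=4: → [6,9),[4,7); WM=−∞
i=2 t=12 v=2: → [12,15),[10,13); WM=−∞
i=3 t=10 v=6: → [10,13),[8,11); WM=10; [4,7) fires=2 [6,9) fires=2
i=4 t=13 v=7: → [12,15); WM=10
i=5 t=10 v=1: → [10,13),[8,11); WM=10
i=6 t=14 v=2: → [14,17),[12,15); WM=10

3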